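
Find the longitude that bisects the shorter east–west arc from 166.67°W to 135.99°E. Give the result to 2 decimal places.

164.66°E

Signed shortest Δλ from -166.67° to +135.99° is -57.34°.
Midpoint longitude = -166.67° + (-57.34°)/2 = -166.67° − 28.67° = -195.34°.
Normalise into (−180°, 180°]: +164.66°.
(The naïve average (-166.67 + +135.99)/2 = -15.34° is on the wrong side of the globe.)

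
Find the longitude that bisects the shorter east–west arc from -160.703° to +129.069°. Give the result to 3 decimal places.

Signed shortest Δλ from -160.703° to +129.069° is -70.228°.
Midpoint longitude = -160.703° + (-70.228°)/2 = -160.703° − 35.114° = -195.817°.
Normalise into (−180°, 180°]: +164.183°.
(The naïve average (-160.703 + +129.069)/2 = -15.817° is on the wrong side of the globe.)

+164.183°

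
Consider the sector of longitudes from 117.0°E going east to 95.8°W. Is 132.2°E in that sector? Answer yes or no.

Yes

Band width going east from +117.0° to -95.8°: ((-95.8 − 117.0) mod 360) = 147.2°.
Offset of +132.2° east of the west edge: ((132.2 − 117.0) mod 360) = 15.2°.
15.2° ≤ 147.2° ⇒ inside.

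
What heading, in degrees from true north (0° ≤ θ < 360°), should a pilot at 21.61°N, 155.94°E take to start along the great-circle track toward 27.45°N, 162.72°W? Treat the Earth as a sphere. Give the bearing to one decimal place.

Δλ = -162.72 − 155.94 = -318.66°; wrapped into (−180°, 180°]: 41.34°.
θ = atan2( sin Δλ · cos φ₂ , cos φ₁ · sin φ₂ − sin φ₁ · cos φ₂ · cos Δλ )
  = atan2(0.58616, 0.18319) = 72.644° → normalised to [0°, 360°): 72.644°.

72.6°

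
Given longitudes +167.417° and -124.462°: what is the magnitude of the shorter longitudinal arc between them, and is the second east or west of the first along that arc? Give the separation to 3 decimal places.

68.121° east

Raw difference: -124.462 − 167.417 = -291.879°.
Normalise into (−180°, 180°]: -291.879° + 360° = 68.121°.
Positive ⇒ the second point lies to the east; separation 68.121°.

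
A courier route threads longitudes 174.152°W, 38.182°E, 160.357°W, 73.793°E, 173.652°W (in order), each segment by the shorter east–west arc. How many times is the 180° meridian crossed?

Leg 1: -174.152° → +38.182°, shortest Δλ = -147.666° (west) — crosses 180°.
Leg 2: +38.182° → -160.357°, shortest Δλ = 161.461° (east) — crosses 180°.
Leg 3: -160.357° → +73.793°, shortest Δλ = -125.85° (west) — crosses 180°.
Leg 4: +73.793° → -173.652°, shortest Δλ = 112.555° (east) — crosses 180°.
Total crossings: 4.

4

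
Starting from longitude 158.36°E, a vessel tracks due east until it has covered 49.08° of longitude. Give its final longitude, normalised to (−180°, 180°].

152.56°W

Start at +158.36°; shift +49.08° → +207.44°.
+207.44° lies outside (−180°, 180°]; subtract 360° → -152.56°.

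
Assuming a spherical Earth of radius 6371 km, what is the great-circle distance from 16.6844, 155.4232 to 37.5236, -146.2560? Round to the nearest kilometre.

6114 km

Δλ = -146.2560 − 155.4232 = -301.6792°; wrapped into (−180°, 180°]: 58.3208°.
Δφ = 37.5236 − 16.6844 = 20.8392°.
a = sin²(Δφ/2) + cos φ₁ · cos φ₂ · sin²(Δλ/2) = 0.213079.
c = 2·atan2(√a, √(1−a)) = 0.95961 rad → d = 6371·c ≈ 6113.65 km.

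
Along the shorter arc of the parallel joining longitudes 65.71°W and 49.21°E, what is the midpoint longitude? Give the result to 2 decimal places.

8.25°W

Signed shortest Δλ from -65.71° to +49.21° is +114.92°.
Midpoint longitude = -65.71° + (+114.92°)/2 = -65.71° + 57.46° = -8.25°.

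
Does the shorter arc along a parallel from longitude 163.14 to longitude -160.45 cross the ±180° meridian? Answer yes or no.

Yes

Naïve |-160.45 − 163.14| = 323.59° > 180°, so the shorter arc goes the other way round — across 180°.
Signed shortest Δλ = ((-160.45 − 163.14 + 180) mod 360) − 180 = 36.41°.
Going east by 36.41° from +163.14° passes through 180° before reaching -160.45°.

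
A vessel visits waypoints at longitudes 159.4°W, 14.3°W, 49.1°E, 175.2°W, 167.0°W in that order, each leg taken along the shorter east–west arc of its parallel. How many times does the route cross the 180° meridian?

Leg 1: -159.4° → -14.3°, shortest Δλ = 145.1° (east) — does not cross 180°.
Leg 2: -14.3° → +49.1°, shortest Δλ = 63.4° (east) — does not cross 180°.
Leg 3: +49.1° → -175.2°, shortest Δλ = 135.7° (east) — crosses 180°.
Leg 4: -175.2° → -167.0°, shortest Δλ = 8.2° (east) — does not cross 180°.
Total crossings: 1.

1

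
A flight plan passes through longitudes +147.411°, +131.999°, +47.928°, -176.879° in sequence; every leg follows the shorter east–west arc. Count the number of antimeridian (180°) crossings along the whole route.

Leg 1: +147.411° → +131.999°, shortest Δλ = -15.412° (west) — does not cross 180°.
Leg 2: +131.999° → +47.928°, shortest Δλ = -84.071° (west) — does not cross 180°.
Leg 3: +47.928° → -176.879°, shortest Δλ = 135.193° (east) — crosses 180°.
Total crossings: 1.

1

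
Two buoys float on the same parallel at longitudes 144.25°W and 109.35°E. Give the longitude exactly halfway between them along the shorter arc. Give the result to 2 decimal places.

162.55°E

Signed shortest Δλ from -144.25° to +109.35° is -106.40°.
Midpoint longitude = -144.25° + (-106.40°)/2 = -144.25° − 53.20° = -197.45°.
Normalise into (−180°, 180°]: +162.55°.
(The naïve average (-144.25 + +109.35)/2 = -17.45° is on the wrong side of the globe.)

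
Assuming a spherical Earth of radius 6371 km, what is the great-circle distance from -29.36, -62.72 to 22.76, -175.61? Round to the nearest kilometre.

Δλ = -175.61 − -62.72 = -112.89°.
Δφ = 22.76 − -29.36 = 52.12°.
a = sin²(Δφ/2) + cos φ₁ · cos φ₂ · sin²(Δλ/2) = 0.751144.
c = 2·atan2(√a, √(1−a)) = 2.09704 rad → d = 6371·c ≈ 13360.23 km.

13360 km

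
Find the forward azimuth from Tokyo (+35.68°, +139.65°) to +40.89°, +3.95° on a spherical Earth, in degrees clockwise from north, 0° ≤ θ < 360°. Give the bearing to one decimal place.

328.1°

Δλ = 3.95 − 139.65 = -135.70°.
θ = atan2( sin Δλ · cos φ₂ , cos φ₁ · sin φ₂ − sin φ₁ · cos φ₂ · cos Δλ )
  = atan2(-0.52798, 0.84730) = -31.928° → normalised to [0°, 360°): 328.072°.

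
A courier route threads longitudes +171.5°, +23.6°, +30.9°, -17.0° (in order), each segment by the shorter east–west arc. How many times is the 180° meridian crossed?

0

Leg 1: +171.5° → +23.6°, shortest Δλ = -147.9° (west) — does not cross 180°.
Leg 2: +23.6° → +30.9°, shortest Δλ = 7.3° (east) — does not cross 180°.
Leg 3: +30.9° → -17.0°, shortest Δλ = -47.9° (west) — does not cross 180°.
Total crossings: 0.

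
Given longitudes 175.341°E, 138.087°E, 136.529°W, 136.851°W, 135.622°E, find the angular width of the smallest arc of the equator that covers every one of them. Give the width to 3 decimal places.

87.849°

Sort the longitudes: -136.851°, -136.529°, +135.622°, +138.087°, +175.341°.
Eastward gaps between consecutive values (wrapping around): 0.322°, 272.151°, 2.465°, 37.254°, 47.808°.
Largest gap = 272.151° ⇒ minimal covering band is its complement: 360° − 272.151° = 87.849°.
Band runs from +135.622° eastward to -136.529°, crossing the antimeridian.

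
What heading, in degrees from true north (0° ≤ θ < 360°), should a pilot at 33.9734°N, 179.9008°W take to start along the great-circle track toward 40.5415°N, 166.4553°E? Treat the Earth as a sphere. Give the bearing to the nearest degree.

Δλ = 166.4553 − -179.9008 = 346.3561°; wrapped into (−180°, 180°]: -13.6439°.
θ = atan2( sin Δλ · cos φ₂ , cos φ₁ · sin φ₂ − sin φ₁ · cos φ₂ · cos Δλ )
  = atan2(-0.17926, 0.12637) = -54.818° → normalised to [0°, 360°): 305.182°.

305°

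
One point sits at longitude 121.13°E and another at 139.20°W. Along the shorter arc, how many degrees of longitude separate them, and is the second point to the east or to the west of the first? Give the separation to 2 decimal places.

99.67° east

Raw difference: -139.20 − 121.13 = -260.33°.
Normalise into (−180°, 180°]: -260.33° + 360° = 99.67°.
Positive ⇒ the second point lies to the east; separation 99.67°.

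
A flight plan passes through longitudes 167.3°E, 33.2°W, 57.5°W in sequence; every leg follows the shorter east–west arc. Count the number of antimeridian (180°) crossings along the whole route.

1

Leg 1: +167.3° → -33.2°, shortest Δλ = 159.5° (east) — crosses 180°.
Leg 2: -33.2° → -57.5°, shortest Δλ = -24.3° (west) — does not cross 180°.
Total crossings: 1.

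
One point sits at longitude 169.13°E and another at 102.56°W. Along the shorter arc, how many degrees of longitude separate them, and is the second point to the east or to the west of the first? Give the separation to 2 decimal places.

88.31° east

Raw difference: -102.56 − 169.13 = -271.69°.
Normalise into (−180°, 180°]: -271.69° + 360° = 88.31°.
Positive ⇒ the second point lies to the east; separation 88.31°.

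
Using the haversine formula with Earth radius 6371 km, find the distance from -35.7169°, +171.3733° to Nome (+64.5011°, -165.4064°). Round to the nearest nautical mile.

6116 nmi

Δλ = -165.4064 − 171.3733 = -336.7797°; wrapped into (−180°, 180°]: 23.2203°.
Δφ = 64.5011 − -35.7169 = 100.2180°.
a = sin²(Δφ/2) + cos φ₁ · cos φ₂ · sin²(Δλ/2) = 0.602853.
c = 2·atan2(√a, √(1−a)) = 1.77798 rad → d = 6371·c ≈ 11327.52 km ≈ 6116.37 nmi.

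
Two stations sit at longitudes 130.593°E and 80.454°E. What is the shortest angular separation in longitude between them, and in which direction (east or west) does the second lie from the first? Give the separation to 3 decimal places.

50.139° west

Raw difference: 80.454 − 130.593 = -50.139°.
Normalise into (−180°, 180°]: -50.139° stays -50.139°.
Negative ⇒ the second point lies to the west; separation 50.139°.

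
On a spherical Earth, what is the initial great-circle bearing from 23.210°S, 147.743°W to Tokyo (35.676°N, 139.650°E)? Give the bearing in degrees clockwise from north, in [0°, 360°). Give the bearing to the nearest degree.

Δλ = 139.650 − -147.743 = 287.393°; wrapped into (−180°, 180°]: -72.607°.
θ = atan2( sin Δλ · cos φ₂ , cos φ₁ · sin φ₂ − sin φ₁ · cos φ₂ · cos Δλ )
  = atan2(-0.77519, 0.63170) = -50.823° → normalised to [0°, 360°): 309.177°.

309°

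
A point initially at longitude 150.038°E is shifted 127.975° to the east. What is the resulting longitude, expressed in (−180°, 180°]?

Start at +150.038°; shift +127.975° → +278.013°.
+278.013° lies outside (−180°, 180°]; subtract 360° → -81.987°.

81.987°W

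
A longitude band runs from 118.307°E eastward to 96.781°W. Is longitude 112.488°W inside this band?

Band width going east from +118.307° to -96.781°: ((-96.781 − 118.307) mod 360) = 144.912°.
Offset of -112.488° east of the west edge: ((-112.488 − 118.307) mod 360) = 129.205°.
129.205° ≤ 144.912° ⇒ inside.

Yes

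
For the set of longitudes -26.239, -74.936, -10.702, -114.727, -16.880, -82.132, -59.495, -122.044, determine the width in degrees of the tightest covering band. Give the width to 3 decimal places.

Sort the longitudes: -122.044°, -114.727°, -82.132°, -74.936°, -59.495°, -26.239°, -16.880°, -10.702°.
Eastward gaps between consecutive values (wrapping around): 7.317°, 32.595°, 7.196°, 15.441°, 33.256°, 9.359°, 6.178°, 248.658°.
Largest gap = 248.658° ⇒ minimal covering band is its complement: 360° − 248.658° = 111.342°.
Band runs from -122.044° eastward to -10.702°.

111.342°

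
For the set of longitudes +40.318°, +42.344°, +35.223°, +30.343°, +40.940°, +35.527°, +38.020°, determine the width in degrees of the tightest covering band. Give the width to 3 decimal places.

12.001°

Sort the longitudes: +30.343°, +35.223°, +35.527°, +38.020°, +40.318°, +40.940°, +42.344°.
Eastward gaps between consecutive values (wrapping around): 4.880°, 0.304°, 2.493°, 2.298°, 0.622°, 1.404°, 347.999°.
Largest gap = 347.999° ⇒ minimal covering band is its complement: 360° − 347.999° = 12.001°.
Band runs from +30.343° eastward to +42.344°.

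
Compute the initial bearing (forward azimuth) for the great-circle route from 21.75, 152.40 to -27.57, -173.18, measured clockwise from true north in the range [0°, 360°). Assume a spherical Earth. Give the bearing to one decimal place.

144.4°

Δλ = -173.18 − 152.40 = -325.58°; wrapped into (−180°, 180°]: 34.42°.
θ = atan2( sin Δλ · cos φ₂ , cos φ₁ · sin φ₂ − sin φ₁ · cos φ₂ · cos Δλ )
  = atan2(0.50107, -0.70085) = 144.437° → normalised to [0°, 360°): 144.437°.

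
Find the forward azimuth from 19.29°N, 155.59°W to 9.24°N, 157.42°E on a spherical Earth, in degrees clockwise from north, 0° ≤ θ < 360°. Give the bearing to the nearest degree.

264°

Δλ = 157.42 − -155.59 = 313.01°; wrapped into (−180°, 180°]: -46.99°.
θ = atan2( sin Δλ · cos φ₂ , cos φ₁ · sin φ₂ − sin φ₁ · cos φ₂ · cos Δλ )
  = atan2(-0.72175, -0.07086) = -95.607° → normalised to [0°, 360°): 264.393°.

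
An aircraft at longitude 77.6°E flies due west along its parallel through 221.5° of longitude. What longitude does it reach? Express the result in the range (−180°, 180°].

143.9°W

Start at +77.6°; shift −221.5° → -143.9°.
-143.9° already lies in (−180°, 180°].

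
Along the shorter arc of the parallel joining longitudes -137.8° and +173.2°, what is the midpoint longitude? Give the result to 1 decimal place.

-162.3°

Signed shortest Δλ from -137.8° to +173.2° is -49.0°.
Midpoint longitude = -137.8° + (-49.0°)/2 = -137.8° − 24.5° = -162.3°.
(The naïve average (-137.8 + +173.2)/2 = 17.7° is on the wrong side of the globe.)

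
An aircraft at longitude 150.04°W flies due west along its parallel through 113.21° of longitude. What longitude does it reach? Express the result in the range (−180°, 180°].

Start at -150.04°; shift −113.21° → -263.25°.
-263.25° lies outside (−180°, 180°]; add 360° → +96.75°.

96.75°E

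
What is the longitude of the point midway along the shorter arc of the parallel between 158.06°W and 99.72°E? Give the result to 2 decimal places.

Signed shortest Δλ from -158.06° to +99.72° is -102.22°.
Midpoint longitude = -158.06° + (-102.22°)/2 = -158.06° − 51.11° = -209.17°.
Normalise into (−180°, 180°]: +150.83°.
(The naïve average (-158.06 + +99.72)/2 = -29.17° is on the wrong side of the globe.)

150.83°E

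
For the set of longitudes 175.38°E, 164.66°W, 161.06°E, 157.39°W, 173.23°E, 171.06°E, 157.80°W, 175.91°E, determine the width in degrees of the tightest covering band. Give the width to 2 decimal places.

41.55°

Sort the longitudes: -164.66°, -157.80°, -157.39°, +161.06°, +171.06°, +173.23°, +175.38°, +175.91°.
Eastward gaps between consecutive values (wrapping around): 6.86°, 0.41°, 318.45°, 10.00°, 2.17°, 2.15°, 0.53°, 19.43°.
Largest gap = 318.45° ⇒ minimal covering band is its complement: 360° − 318.45° = 41.55°.
Band runs from +161.06° eastward to -157.39°, crossing the antimeridian.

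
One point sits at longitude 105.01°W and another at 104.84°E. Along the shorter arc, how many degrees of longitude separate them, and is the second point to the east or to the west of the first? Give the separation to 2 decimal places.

150.15° west

Raw difference: 104.84 − -105.01 = 209.85°.
Normalise into (−180°, 180°]: 209.85° − 360° = -150.15°.
Negative ⇒ the second point lies to the west; separation 150.15°.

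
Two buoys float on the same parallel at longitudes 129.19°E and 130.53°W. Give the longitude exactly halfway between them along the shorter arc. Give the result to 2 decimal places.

Signed shortest Δλ from +129.19° to -130.53° is +100.28°.
Midpoint longitude = +129.19° + (+100.28°)/2 = +129.19° + 50.14° = +179.33°.
(The naïve average (+129.19 + -130.53)/2 = -0.67° is on the wrong side of the globe.)

179.33°E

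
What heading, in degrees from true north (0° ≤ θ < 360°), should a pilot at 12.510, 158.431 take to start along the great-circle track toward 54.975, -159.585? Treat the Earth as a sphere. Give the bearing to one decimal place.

28.5°

Δλ = -159.585 − 158.431 = -318.016°; wrapped into (−180°, 180°]: 41.984°.
θ = atan2( sin Δλ · cos φ₂ , cos φ₁ · sin φ₂ − sin φ₁ · cos φ₂ · cos Δλ )
  = atan2(0.38392, 0.70705) = 28.501° → normalised to [0°, 360°): 28.501°.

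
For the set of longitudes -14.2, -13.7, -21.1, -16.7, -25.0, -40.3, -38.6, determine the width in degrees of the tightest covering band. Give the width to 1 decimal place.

26.6°

Sort the longitudes: -40.3°, -38.6°, -25.0°, -21.1°, -16.7°, -14.2°, -13.7°.
Eastward gaps between consecutive values (wrapping around): 1.7°, 13.6°, 3.9°, 4.4°, 2.5°, 0.5°, 333.4°.
Largest gap = 333.4° ⇒ minimal covering band is its complement: 360° − 333.4° = 26.6°.
Band runs from -40.3° eastward to -13.7°.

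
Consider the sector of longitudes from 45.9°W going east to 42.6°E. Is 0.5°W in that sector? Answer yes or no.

Band width going east from -45.9° to +42.6°: ((42.6 − -45.9) mod 360) = 88.5°.
Offset of -0.5° east of the west edge: ((-0.5 − -45.9) mod 360) = 45.4°.
45.4° ≤ 88.5° ⇒ inside.

Yes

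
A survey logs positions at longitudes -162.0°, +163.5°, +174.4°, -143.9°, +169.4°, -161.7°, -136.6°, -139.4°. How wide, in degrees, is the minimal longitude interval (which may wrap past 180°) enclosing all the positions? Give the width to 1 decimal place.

Sort the longitudes: -162.0°, -161.7°, -143.9°, -139.4°, -136.6°, +163.5°, +169.4°, +174.4°.
Eastward gaps between consecutive values (wrapping around): 0.3°, 17.8°, 4.5°, 2.8°, 300.1°, 5.9°, 5.0°, 23.6°.
Largest gap = 300.1° ⇒ minimal covering band is its complement: 360° − 300.1° = 59.9°.
Band runs from +163.5° eastward to -136.6°, crossing the antimeridian.

59.9°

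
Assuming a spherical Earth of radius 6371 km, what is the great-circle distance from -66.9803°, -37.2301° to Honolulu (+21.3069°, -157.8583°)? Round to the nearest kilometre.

Δλ = -157.8583 − -37.2301 = -120.6282°.
Δφ = 21.3069 − -66.9803 = 88.2872°.
a = sin²(Δφ/2) + cos φ₁ · cos φ₂ · sin²(Δλ/2) = 0.760018.
c = 2·atan2(√a, √(1−a)) = 2.11769 rad → d = 6371·c ≈ 13491.80 km.

13492 km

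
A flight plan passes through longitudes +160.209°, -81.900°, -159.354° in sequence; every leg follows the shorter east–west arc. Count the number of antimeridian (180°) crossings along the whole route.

1

Leg 1: +160.209° → -81.900°, shortest Δλ = 117.891° (east) — crosses 180°.
Leg 2: -81.900° → -159.354°, shortest Δλ = -77.454° (west) — does not cross 180°.
Total crossings: 1.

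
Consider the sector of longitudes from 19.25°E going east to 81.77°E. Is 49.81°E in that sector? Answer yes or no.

Band width going east from +19.25° to +81.77°: ((81.77 − 19.25) mod 360) = 62.52°.
Offset of +49.81° east of the west edge: ((49.81 − 19.25) mod 360) = 30.56°.
30.56° ≤ 62.52° ⇒ inside.

Yes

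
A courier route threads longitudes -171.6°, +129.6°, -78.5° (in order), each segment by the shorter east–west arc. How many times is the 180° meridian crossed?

2

Leg 1: -171.6° → +129.6°, shortest Δλ = -58.8° (west) — crosses 180°.
Leg 2: +129.6° → -78.5°, shortest Δλ = 151.9° (east) — crosses 180°.
Total crossings: 2.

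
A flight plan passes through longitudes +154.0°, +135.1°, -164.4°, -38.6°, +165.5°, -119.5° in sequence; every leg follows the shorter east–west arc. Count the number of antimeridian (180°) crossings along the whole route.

Leg 1: +154.0° → +135.1°, shortest Δλ = -18.9° (west) — does not cross 180°.
Leg 2: +135.1° → -164.4°, shortest Δλ = 60.5° (east) — crosses 180°.
Leg 3: -164.4° → -38.6°, shortest Δλ = 125.8° (east) — does not cross 180°.
Leg 4: -38.6° → +165.5°, shortest Δλ = -155.9° (west) — crosses 180°.
Leg 5: +165.5° → -119.5°, shortest Δλ = 75.0° (east) — crosses 180°.
Total crossings: 3.

3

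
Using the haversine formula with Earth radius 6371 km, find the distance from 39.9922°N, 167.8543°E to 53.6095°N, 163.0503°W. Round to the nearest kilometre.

2653 km

Δλ = -163.0503 − 167.8543 = -330.9046°; wrapped into (−180°, 180°]: 29.0954°.
Δφ = 53.6095 − 39.9922 = 13.6173°.
a = sin²(Δφ/2) + cos φ₁ · cos φ₂ · sin²(Δλ/2) = 0.042734.
c = 2·atan2(√a, √(1−a)) = 0.41644 rad → d = 6371·c ≈ 2653.17 km.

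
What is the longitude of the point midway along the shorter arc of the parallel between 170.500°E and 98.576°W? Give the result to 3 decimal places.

144.038°W

Signed shortest Δλ from +170.500° to -98.576° is +90.924°.
Midpoint longitude = +170.500° + (+90.924°)/2 = +170.500° + 45.462° = +215.962°.
Normalise into (−180°, 180°]: -144.038°.
(The naïve average (+170.500 + -98.576)/2 = 35.962° is on the wrong side of the globe.)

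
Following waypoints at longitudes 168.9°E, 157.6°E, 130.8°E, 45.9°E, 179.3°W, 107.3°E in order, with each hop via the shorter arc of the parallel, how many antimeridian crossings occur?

2

Leg 1: +168.9° → +157.6°, shortest Δλ = -11.3° (west) — does not cross 180°.
Leg 2: +157.6° → +130.8°, shortest Δλ = -26.8° (west) — does not cross 180°.
Leg 3: +130.8° → +45.9°, shortest Δλ = -84.9° (west) — does not cross 180°.
Leg 4: +45.9° → -179.3°, shortest Δλ = 134.8° (east) — crosses 180°.
Leg 5: -179.3° → +107.3°, shortest Δλ = -73.4° (west) — crosses 180°.
Total crossings: 2.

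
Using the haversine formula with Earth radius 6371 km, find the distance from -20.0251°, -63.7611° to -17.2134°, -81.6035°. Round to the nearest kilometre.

Δλ = -81.6035 − -63.7611 = -17.8424°.
Δφ = -17.2134 − -20.0251 = 2.8117°.
a = sin²(Δφ/2) + cos φ₁ · cos φ₂ · sin²(Δλ/2) = 0.022185.
c = 2·atan2(√a, √(1−a)) = 0.29900 rad → d = 6371·c ≈ 1904.94 km.

1905 km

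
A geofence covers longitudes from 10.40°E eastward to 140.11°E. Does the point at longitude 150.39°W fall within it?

No

Band width going east from +10.40° to +140.11°: ((140.11 − 10.40) mod 360) = 129.71°.
Offset of -150.39° east of the west edge: ((-150.39 − 10.40) mod 360) = 199.21°.
199.21° > 129.71° ⇒ outside.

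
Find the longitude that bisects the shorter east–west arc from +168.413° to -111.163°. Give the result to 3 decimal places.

Signed shortest Δλ from +168.413° to -111.163° is +80.424°.
Midpoint longitude = +168.413° + (+80.424°)/2 = +168.413° + 40.212° = +208.625°.
Normalise into (−180°, 180°]: -151.375°.
(The naïve average (+168.413 + -111.163)/2 = 28.625° is on the wrong side of the globe.)

-151.375°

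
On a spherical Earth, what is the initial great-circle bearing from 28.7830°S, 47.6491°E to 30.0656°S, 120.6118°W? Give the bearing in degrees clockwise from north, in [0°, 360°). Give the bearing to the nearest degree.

Δλ = -120.6118 − 47.6491 = -168.2609°.
θ = atan2( sin Δλ · cos φ₂ , cos φ₁ · sin φ₂ − sin φ₁ · cos φ₂ · cos Δλ )
  = atan2(-0.17608, -0.84709) = -168.257° → normalised to [0°, 360°): 191.743°.

192°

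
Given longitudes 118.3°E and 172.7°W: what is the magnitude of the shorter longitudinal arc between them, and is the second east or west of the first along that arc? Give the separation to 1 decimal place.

69.0° east

Raw difference: -172.7 − 118.3 = -291.0°.
Normalise into (−180°, 180°]: -291.0° + 360° = 69.0°.
Positive ⇒ the second point lies to the east; separation 69.0°.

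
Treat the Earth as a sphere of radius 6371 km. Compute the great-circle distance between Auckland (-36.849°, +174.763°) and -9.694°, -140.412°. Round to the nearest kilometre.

5411 km

Δλ = -140.412 − 174.763 = -315.175°; wrapped into (−180°, 180°]: 44.825°.
Δφ = -9.694 − -36.849 = 27.155°.
a = sin²(Δφ/2) + cos φ₁ · cos φ₂ · sin²(Δλ/2) = 0.169778.
c = 2·atan2(√a, √(1−a)) = 0.84939 rad → d = 6371·c ≈ 5411.44 km.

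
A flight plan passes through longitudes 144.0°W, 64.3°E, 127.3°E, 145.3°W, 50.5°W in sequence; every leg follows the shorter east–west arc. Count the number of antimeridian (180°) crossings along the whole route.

Leg 1: -144.0° → +64.3°, shortest Δλ = -151.7° (west) — crosses 180°.
Leg 2: +64.3° → +127.3°, shortest Δλ = 63.0° (east) — does not cross 180°.
Leg 3: +127.3° → -145.3°, shortest Δλ = 87.4° (east) — crosses 180°.
Leg 4: -145.3° → -50.5°, shortest Δλ = 94.8° (east) — does not cross 180°.
Total crossings: 2.

2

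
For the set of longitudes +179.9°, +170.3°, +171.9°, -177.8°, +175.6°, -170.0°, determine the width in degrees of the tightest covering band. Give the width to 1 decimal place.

Sort the longitudes: -177.8°, -170.0°, +170.3°, +171.9°, +175.6°, +179.9°.
Eastward gaps between consecutive values (wrapping around): 7.8°, 340.3°, 1.6°, 3.7°, 4.3°, 2.3°.
Largest gap = 340.3° ⇒ minimal covering band is its complement: 360° − 340.3° = 19.7°.
Band runs from +170.3° eastward to -170.0°, crossing the antimeridian.

19.7°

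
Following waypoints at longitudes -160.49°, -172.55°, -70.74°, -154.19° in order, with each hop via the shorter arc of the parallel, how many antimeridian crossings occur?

0

Leg 1: -160.49° → -172.55°, shortest Δλ = -12.06° (west) — does not cross 180°.
Leg 2: -172.55° → -70.74°, shortest Δλ = 101.81° (east) — does not cross 180°.
Leg 3: -70.74° → -154.19°, shortest Δλ = -83.45° (west) — does not cross 180°.
Total crossings: 0.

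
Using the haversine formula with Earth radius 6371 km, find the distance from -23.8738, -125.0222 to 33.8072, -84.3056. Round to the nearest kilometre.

Δλ = -84.3056 − -125.0222 = 40.7166°.
Δφ = 33.8072 − -23.8738 = 57.6810°.
a = sin²(Δφ/2) + cos φ₁ · cos φ₂ · sin²(Δλ/2) = 0.324643.
c = 2·atan2(√a, √(1−a)) = 1.21246 rad → d = 6371·c ≈ 7724.60 km.

7725 km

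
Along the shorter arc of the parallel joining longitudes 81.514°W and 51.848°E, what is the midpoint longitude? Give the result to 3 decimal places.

Signed shortest Δλ from -81.514° to +51.848° is +133.362°.
Midpoint longitude = -81.514° + (+133.362°)/2 = -81.514° + 66.681° = -14.833°.

14.833°W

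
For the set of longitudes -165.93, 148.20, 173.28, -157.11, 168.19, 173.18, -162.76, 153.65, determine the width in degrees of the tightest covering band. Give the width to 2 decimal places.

54.69°

Sort the longitudes: -165.93°, -162.76°, -157.11°, +148.20°, +153.65°, +168.19°, +173.18°, +173.28°.
Eastward gaps between consecutive values (wrapping around): 3.17°, 5.65°, 305.31°, 5.45°, 14.54°, 4.99°, 0.10°, 20.79°.
Largest gap = 305.31° ⇒ minimal covering band is its complement: 360° − 305.31° = 54.69°.
Band runs from +148.20° eastward to -157.11°, crossing the antimeridian.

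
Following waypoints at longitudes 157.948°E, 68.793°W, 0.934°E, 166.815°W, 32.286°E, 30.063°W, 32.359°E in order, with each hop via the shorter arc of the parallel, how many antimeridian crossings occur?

2

Leg 1: +157.948° → -68.793°, shortest Δλ = 133.259° (east) — crosses 180°.
Leg 2: -68.793° → +0.934°, shortest Δλ = 69.727° (east) — does not cross 180°.
Leg 3: +0.934° → -166.815°, shortest Δλ = -167.749° (west) — does not cross 180°.
Leg 4: -166.815° → +32.286°, shortest Δλ = -160.899° (west) — crosses 180°.
Leg 5: +32.286° → -30.063°, shortest Δλ = -62.349° (west) — does not cross 180°.
Leg 6: -30.063° → +32.359°, shortest Δλ = 62.422° (east) — does not cross 180°.
Total crossings: 2.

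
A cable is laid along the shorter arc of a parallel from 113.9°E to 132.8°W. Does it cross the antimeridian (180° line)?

Yes

Naïve |-132.8 − 113.9| = 246.7° > 180°, so the shorter arc goes the other way round — across 180°.
Signed shortest Δλ = ((-132.8 − 113.9 + 180) mod 360) − 180 = 113.3°.
Going east by 113.3° from +113.9° passes through 180° before reaching -132.8°.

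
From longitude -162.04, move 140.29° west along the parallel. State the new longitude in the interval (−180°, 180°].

Start at -162.04°; shift −140.29° → -302.33°.
-302.33° lies outside (−180°, 180°]; add 360° → +57.67°.

+57.67°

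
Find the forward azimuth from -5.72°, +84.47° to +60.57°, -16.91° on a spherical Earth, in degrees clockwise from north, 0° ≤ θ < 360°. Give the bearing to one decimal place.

330.7°

Δλ = -16.91 − 84.47 = -101.38°.
θ = atan2( sin Δλ · cos φ₂ , cos φ₁ · sin φ₂ − sin φ₁ · cos φ₂ · cos Δλ )
  = atan2(-0.48170, 0.85696) = -29.341° → normalised to [0°, 360°): 330.659°.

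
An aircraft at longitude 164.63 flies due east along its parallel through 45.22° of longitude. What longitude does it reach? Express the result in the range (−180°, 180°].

-150.15°

Start at +164.63°; shift +45.22° → +209.85°.
+209.85° lies outside (−180°, 180°]; subtract 360° → -150.15°.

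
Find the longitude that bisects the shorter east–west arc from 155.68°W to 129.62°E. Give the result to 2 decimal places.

166.97°E

Signed shortest Δλ from -155.68° to +129.62° is -74.70°.
Midpoint longitude = -155.68° + (-74.70°)/2 = -155.68° − 37.35° = -193.03°.
Normalise into (−180°, 180°]: +166.97°.
(The naïve average (-155.68 + +129.62)/2 = -13.03° is on the wrong side of the globe.)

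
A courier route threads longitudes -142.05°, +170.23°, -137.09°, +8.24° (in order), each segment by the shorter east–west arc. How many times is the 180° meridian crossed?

2

Leg 1: -142.05° → +170.23°, shortest Δλ = -47.72° (west) — crosses 180°.
Leg 2: +170.23° → -137.09°, shortest Δλ = 52.68° (east) — crosses 180°.
Leg 3: -137.09° → +8.24°, shortest Δλ = 145.33° (east) — does not cross 180°.
Total crossings: 2.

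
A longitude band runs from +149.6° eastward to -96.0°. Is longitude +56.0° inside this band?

No

Band width going east from +149.6° to -96.0°: ((-96.0 − 149.6) mod 360) = 114.4°.
Offset of +56.0° east of the west edge: ((56.0 − 149.6) mod 360) = 266.4°.
266.4° > 114.4° ⇒ outside.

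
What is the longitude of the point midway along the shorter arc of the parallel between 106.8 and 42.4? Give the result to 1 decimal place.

Signed shortest Δλ from +106.8° to +42.4° is -64.4°.
Midpoint longitude = +106.8° + (-64.4°)/2 = +106.8° − 32.2° = +74.6°.

+74.6°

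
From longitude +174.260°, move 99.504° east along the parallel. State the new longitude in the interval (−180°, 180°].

-86.236°

Start at +174.260°; shift +99.504° → +273.764°.
+273.764° lies outside (−180°, 180°]; subtract 360° → -86.236°.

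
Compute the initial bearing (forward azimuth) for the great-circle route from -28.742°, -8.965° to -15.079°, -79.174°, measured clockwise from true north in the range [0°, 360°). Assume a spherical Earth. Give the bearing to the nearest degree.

Δλ = -79.174 − -8.965 = -70.209°.
θ = atan2( sin Δλ · cos φ₂ , cos φ₁ · sin φ₂ − sin φ₁ · cos φ₂ · cos Δλ )
  = atan2(-0.90854, -0.07089) = -94.461° → normalised to [0°, 360°): 265.539°.

266°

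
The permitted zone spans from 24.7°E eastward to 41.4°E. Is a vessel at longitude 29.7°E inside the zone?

Yes

Band width going east from +24.7° to +41.4°: ((41.4 − 24.7) mod 360) = 16.7°.
Offset of +29.7° east of the west edge: ((29.7 − 24.7) mod 360) = 5.0°.
5.0° ≤ 16.7° ⇒ inside.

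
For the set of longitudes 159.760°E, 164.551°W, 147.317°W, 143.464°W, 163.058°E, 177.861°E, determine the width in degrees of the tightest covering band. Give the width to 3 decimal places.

Sort the longitudes: -164.551°, -147.317°, -143.464°, +159.760°, +163.058°, +177.861°.
Eastward gaps between consecutive values (wrapping around): 17.234°, 3.853°, 303.224°, 3.298°, 14.803°, 17.588°.
Largest gap = 303.224° ⇒ minimal covering band is its complement: 360° − 303.224° = 56.776°.
Band runs from +159.760° eastward to -143.464°, crossing the antimeridian.

56.776°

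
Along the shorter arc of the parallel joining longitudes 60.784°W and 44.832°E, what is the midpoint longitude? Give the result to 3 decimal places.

Signed shortest Δλ from -60.784° to +44.832° is +105.616°.
Midpoint longitude = -60.784° + (+105.616°)/2 = -60.784° + 52.808° = -7.976°.

7.976°W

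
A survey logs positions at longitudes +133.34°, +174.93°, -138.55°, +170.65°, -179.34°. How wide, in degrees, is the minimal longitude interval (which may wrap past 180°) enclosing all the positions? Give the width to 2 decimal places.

88.11°

Sort the longitudes: -179.34°, -138.55°, +133.34°, +170.65°, +174.93°.
Eastward gaps between consecutive values (wrapping around): 40.79°, 271.89°, 37.31°, 4.28°, 5.73°.
Largest gap = 271.89° ⇒ minimal covering band is its complement: 360° − 271.89° = 88.11°.
Band runs from +133.34° eastward to -138.55°, crossing the antimeridian.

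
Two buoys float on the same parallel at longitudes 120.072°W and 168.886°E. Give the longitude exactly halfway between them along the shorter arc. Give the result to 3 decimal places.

Signed shortest Δλ from -120.072° to +168.886° is -71.042°.
Midpoint longitude = -120.072° + (-71.042°)/2 = -120.072° − 35.521° = -155.593°.
(The naïve average (-120.072 + +168.886)/2 = 24.407° is on the wrong side of the globe.)

155.593°W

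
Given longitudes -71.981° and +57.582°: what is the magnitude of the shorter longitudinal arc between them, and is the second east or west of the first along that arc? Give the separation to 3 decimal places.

129.563° east

Raw difference: 57.582 − -71.981 = 129.563°.
Normalise into (−180°, 180°]: 129.563° stays 129.563°.
Positive ⇒ the second point lies to the east; separation 129.563°.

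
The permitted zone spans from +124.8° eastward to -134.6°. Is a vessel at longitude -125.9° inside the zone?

Band width going east from +124.8° to -134.6°: ((-134.6 − 124.8) mod 360) = 100.6°.
Offset of -125.9° east of the west edge: ((-125.9 − 124.8) mod 360) = 109.3°.
109.3° > 100.6° ⇒ outside.

No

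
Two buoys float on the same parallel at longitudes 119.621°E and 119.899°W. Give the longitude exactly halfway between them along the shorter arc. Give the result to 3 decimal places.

179.861°E

Signed shortest Δλ from +119.621° to -119.899° is +120.480°.
Midpoint longitude = +119.621° + (+120.480°)/2 = +119.621° + 60.240° = +179.861°.
(The naïve average (+119.621 + -119.899)/2 = -0.139° is on the wrong side of the globe.)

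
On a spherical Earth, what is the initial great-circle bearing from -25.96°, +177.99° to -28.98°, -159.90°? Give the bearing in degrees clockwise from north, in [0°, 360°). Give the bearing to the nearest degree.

Δλ = -159.90 − 177.99 = -337.89°; wrapped into (−180°, 180°]: 22.11°.
θ = atan2( sin Δλ · cos φ₂ , cos φ₁ · sin φ₂ − sin φ₁ · cos φ₂ · cos Δλ )
  = atan2(0.32926, -0.08084) = 103.795° → normalised to [0°, 360°): 103.795°.

104°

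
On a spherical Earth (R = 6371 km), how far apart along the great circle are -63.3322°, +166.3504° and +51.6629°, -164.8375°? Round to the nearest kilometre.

13031 km

Δλ = -164.8375 − 166.3504 = -331.1879°; wrapped into (−180°, 180°]: 28.8121°.
Δφ = 51.6629 − -63.3322 = 114.9951°.
a = sin²(Δφ/2) + cos φ₁ · cos φ₂ · sin²(Δλ/2) = 0.728502.
c = 2·atan2(√a, √(1−a)) = 2.04542 rad → d = 6371·c ≈ 13031.38 km.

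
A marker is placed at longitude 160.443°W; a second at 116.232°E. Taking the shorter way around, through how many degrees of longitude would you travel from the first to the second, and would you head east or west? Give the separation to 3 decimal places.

Raw difference: 116.232 − -160.443 = 276.675°.
Normalise into (−180°, 180°]: 276.675° − 360° = -83.325°.
Negative ⇒ the second point lies to the west; separation 83.325°.

83.325° west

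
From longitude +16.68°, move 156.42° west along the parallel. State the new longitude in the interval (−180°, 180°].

Start at +16.68°; shift −156.42° → -139.74°.
-139.74° already lies in (−180°, 180°].

-139.74°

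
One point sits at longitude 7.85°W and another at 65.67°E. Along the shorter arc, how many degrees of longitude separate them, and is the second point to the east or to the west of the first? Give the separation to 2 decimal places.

Raw difference: 65.67 − -7.85 = 73.52°.
Normalise into (−180°, 180°]: 73.52° stays 73.52°.
Positive ⇒ the second point lies to the east; separation 73.52°.

73.52° east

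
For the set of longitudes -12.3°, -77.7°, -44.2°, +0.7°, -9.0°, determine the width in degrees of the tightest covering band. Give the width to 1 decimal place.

78.4°

Sort the longitudes: -77.7°, -44.2°, -12.3°, -9.0°, +0.7°.
Eastward gaps between consecutive values (wrapping around): 33.5°, 31.9°, 3.3°, 9.7°, 281.6°.
Largest gap = 281.6° ⇒ minimal covering band is its complement: 360° − 281.6° = 78.4°.
Band runs from -77.7° eastward to +0.7°.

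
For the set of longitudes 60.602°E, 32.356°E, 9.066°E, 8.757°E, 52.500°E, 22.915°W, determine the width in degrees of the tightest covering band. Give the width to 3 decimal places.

83.517°

Sort the longitudes: -22.915°, +8.757°, +9.066°, +32.356°, +52.500°, +60.602°.
Eastward gaps between consecutive values (wrapping around): 31.672°, 0.309°, 23.290°, 20.144°, 8.102°, 276.483°.
Largest gap = 276.483° ⇒ minimal covering band is its complement: 360° − 276.483° = 83.517°.
Band runs from -22.915° eastward to +60.602°.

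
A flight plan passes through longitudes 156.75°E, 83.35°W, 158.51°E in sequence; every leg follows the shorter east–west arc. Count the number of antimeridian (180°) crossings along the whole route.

2

Leg 1: +156.75° → -83.35°, shortest Δλ = 119.9° (east) — crosses 180°.
Leg 2: -83.35° → +158.51°, shortest Δλ = -118.14° (west) — crosses 180°.
Total crossings: 2.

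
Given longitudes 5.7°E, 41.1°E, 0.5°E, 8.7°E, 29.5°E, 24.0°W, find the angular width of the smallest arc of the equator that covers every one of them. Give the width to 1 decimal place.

Sort the longitudes: -24.0°, +0.5°, +5.7°, +8.7°, +29.5°, +41.1°.
Eastward gaps between consecutive values (wrapping around): 24.5°, 5.2°, 3.0°, 20.8°, 11.6°, 294.9°.
Largest gap = 294.9° ⇒ minimal covering band is its complement: 360° − 294.9° = 65.1°.
Band runs from -24.0° eastward to +41.1°.

65.1°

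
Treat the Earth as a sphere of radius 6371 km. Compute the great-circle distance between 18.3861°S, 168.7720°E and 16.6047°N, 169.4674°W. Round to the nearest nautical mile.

Δλ = -169.4674 − 168.7720 = -338.2394°; wrapped into (−180°, 180°]: 21.7606°.
Δφ = 16.6047 − -18.3861 = 34.9908°.
a = sin²(Δφ/2) + cos φ₁ · cos φ₂ · sin²(Δλ/2) = 0.122779.
c = 2·atan2(√a, √(1−a)) = 0.71599 rad → d = 6371·c ≈ 4561.58 km ≈ 2463.06 nmi.

2463 nmi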